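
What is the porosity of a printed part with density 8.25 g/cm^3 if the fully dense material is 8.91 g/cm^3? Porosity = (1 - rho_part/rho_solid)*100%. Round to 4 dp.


Porosity = (1-8.25/8.91)*100 = 7.4074 %


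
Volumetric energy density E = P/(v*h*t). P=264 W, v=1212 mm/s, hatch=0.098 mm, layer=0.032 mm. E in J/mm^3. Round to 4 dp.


E = 264 / (1212*0.098*0.032) = 69.4585 J/mm^3


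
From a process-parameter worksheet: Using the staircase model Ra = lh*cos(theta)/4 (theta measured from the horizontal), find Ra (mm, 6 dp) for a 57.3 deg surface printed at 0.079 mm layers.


Ra = 0.079 * cos(57.3) / 4 = 0.01067 mm


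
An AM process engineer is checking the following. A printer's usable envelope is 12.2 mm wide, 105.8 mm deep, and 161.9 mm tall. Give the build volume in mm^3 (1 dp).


V = 12.2 * 105.8 * 161.9 = 208974.0 mm^3


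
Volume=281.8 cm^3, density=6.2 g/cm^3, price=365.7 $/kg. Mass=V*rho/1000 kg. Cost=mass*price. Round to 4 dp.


Mass = 281.8*6.2/1000 = 1.74716 kg
Cost = 1.74716 * 365.7 = 638.9364 $


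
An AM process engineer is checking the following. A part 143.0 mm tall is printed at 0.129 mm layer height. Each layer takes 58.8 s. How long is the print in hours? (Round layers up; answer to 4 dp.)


Layers = ceil(143.0/0.129) = 1109
t = 1109 * 58.8 / 3600 = 18.1137 hrs


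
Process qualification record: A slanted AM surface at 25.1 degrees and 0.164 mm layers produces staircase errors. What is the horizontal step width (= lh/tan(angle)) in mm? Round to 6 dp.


step = 0.164 / tan(25.1) = 0.350103 mm


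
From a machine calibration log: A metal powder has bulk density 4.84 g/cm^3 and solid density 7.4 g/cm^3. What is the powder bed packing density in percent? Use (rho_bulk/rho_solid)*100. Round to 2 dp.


Packing = (4.84/7.4)*100 = 65.41 %


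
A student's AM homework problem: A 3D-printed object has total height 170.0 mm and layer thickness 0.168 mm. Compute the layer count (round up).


Layers = ceil(170.0/0.168) = 1012


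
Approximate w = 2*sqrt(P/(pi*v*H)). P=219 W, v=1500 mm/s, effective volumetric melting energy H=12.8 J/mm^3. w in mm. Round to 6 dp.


w = 2*sqrt(219/(pi*1500*12.8)) = 0.120511 mm


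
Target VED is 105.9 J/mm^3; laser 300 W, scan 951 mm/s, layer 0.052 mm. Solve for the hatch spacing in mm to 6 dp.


h = 300 / (105.9*951*0.052) = 0.057285 mm


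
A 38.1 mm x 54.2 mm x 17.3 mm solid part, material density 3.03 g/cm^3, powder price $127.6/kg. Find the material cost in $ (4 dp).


V = 38.1 * 54.2 * 17.3 = 35724.846 mm^3 = 35.724846 cm^3
Mass = 35.724846 * 3.03 / 1000 = 0.10824628 kg
Cost = 0.10824628 * 127.6 = 13.8122 $


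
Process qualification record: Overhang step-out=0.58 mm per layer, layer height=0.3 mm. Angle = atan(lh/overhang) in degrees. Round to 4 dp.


angle = atan(0.3/0.58) = 27.3499 degrees


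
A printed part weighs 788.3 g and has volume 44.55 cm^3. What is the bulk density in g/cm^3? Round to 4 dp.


rho = 788.3 / 44.55 = 17.6947 g/cm^3


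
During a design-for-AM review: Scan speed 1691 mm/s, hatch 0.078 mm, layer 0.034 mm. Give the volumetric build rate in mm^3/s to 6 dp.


Rate = 1691 * 0.078 * 0.034 = 4.484532 mm^3/s


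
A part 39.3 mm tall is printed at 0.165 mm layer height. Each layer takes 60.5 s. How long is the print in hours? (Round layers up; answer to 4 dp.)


Layers = ceil(39.3/0.165) = 239
t = 239 * 60.5 / 3600 = 4.0165 hrs


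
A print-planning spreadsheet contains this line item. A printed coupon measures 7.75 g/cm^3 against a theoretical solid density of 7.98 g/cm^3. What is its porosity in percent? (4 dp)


Porosity = (1-7.75/7.98)*100 = 2.8822 %


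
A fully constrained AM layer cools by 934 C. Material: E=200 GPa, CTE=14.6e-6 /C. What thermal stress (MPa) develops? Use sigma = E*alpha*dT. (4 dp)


sigma = 200*1000 * 14.6e-6 * 934 = 2727.28 MPa


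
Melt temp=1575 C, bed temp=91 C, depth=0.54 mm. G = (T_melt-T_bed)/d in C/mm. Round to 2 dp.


G = (1575-91)/0.54 = 2748.15 C/mm


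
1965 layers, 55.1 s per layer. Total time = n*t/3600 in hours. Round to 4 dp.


t = 1965 * 55.1 / 3600 = 30.0754 hrs


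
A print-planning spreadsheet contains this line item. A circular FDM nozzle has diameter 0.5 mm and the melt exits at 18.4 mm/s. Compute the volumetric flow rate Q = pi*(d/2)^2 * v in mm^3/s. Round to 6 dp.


A = pi*(0.5/2)^2 = 0.19634954 mm^2
Q = 0.19634954 * 18.4 = 3.612832 mm^3/s


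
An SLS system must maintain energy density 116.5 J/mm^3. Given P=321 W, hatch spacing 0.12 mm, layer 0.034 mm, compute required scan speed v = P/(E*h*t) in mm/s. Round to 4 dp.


v = 321 / (116.5*0.12*0.034) = 675.3345 mm/s


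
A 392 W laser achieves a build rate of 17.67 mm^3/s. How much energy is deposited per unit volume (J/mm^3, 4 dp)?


SE = 392 / 17.67 = 22.1845 J/mm^3


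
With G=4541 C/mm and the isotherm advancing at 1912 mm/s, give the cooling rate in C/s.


CR = 4541 * 1912 = 8682392 C/s


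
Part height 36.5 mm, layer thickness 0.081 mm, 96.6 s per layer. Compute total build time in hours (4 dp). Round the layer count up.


Layers = ceil(36.5/0.081) = 451
t = 451 * 96.6 / 3600 = 12.1018 hrs


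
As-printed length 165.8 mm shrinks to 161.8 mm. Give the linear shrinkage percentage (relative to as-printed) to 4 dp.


Shrinkage = ((165.8-161.8)/165.8)*100 = 2.4125 %


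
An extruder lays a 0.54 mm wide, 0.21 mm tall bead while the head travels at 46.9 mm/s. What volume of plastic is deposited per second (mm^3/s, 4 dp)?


Rate = 0.54 * 0.21 * 46.9 = 5.3185 mm^3/s


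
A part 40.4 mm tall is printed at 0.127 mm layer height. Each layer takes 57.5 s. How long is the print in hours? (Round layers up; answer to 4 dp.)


Layers = ceil(40.4/0.127) = 319
t = 319 * 57.5 / 3600 = 5.0951 hrs


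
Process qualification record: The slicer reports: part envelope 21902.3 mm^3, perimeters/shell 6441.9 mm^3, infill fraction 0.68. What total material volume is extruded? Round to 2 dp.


V_infill = (21902.3 - 6441.9) * 0.68 = 10513.07
V_total = 6441.9 + 10513.07 = 16954.97 mm^3


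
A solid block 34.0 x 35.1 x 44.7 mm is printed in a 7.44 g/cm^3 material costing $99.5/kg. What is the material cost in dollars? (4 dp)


V = 34.0 * 35.1 * 44.7 = 53344.98 mm^3 = 53.34498 cm^3
Mass = 53.34498 * 7.44 / 1000 = 0.39688665 kg
Cost = 0.39688665 * 99.5 = 39.4902 $


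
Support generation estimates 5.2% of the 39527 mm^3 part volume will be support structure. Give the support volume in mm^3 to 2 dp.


V_support = 39527 * 0.052 = 2055.4 mm^3


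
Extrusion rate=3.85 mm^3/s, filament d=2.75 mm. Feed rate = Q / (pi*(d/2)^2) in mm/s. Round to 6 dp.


A = pi*(2.75/2)^2 = 5.939574
v = 3.85 / 5.939574 = 0.648195 mm/s


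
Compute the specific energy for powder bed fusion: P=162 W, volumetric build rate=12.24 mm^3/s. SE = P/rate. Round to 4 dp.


SE = 162 / 12.24 = 13.2353 J/mm^3


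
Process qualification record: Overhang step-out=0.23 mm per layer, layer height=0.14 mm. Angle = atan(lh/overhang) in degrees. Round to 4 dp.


angle = atan(0.14/0.23) = 31.3287 degrees


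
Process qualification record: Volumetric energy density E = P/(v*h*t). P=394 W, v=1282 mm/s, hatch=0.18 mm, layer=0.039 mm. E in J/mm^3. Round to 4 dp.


E = 394 / (1282*0.18*0.039) = 43.7795 J/mm^3


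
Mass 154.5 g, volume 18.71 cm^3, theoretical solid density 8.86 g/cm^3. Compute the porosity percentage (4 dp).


rho_part = 154.5 / 18.71 = 8.25761625 g/cm^3
Porosity = (1 - 8.25761625/8.86)*100 = 6.7989 %


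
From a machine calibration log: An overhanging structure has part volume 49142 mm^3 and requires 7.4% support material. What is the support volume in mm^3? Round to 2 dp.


V_support = 49142 * 0.074 = 3636.51 mm^3


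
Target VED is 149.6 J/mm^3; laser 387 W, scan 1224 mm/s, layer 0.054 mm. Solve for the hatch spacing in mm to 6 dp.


h = 387 / (149.6*1224*0.054) = 0.039139 mm


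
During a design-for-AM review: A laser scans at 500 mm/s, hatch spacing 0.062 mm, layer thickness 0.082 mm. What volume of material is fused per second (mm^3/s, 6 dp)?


Rate = 500 * 0.062 * 0.082 = 2.542 mm^3/s


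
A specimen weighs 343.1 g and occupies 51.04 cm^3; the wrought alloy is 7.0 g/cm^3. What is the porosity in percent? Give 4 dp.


rho_part = 343.1 / 51.04 = 6.72217868 g/cm^3
Porosity = (1 - 6.72217868/7.0)*100 = 3.9689 %


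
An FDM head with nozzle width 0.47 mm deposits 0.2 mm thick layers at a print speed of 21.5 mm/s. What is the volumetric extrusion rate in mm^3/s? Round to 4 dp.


Rate = 0.47 * 0.2 * 21.5 = 2.021 mm^3/s


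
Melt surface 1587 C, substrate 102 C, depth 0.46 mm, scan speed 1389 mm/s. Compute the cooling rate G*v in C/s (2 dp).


G = (1587-102)/0.46 = 3228.26086957 C/mm
CR = 3228.26086957 * 1389 = 4484054.35 C/s


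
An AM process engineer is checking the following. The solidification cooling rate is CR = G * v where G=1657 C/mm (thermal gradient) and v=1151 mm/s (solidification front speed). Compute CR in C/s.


CR = 1657 * 1151 = 1907207 C/s


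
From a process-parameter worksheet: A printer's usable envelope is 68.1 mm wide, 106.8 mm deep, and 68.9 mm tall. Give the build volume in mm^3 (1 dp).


V = 68.1 * 106.8 * 68.9 = 501115.2 mm^3


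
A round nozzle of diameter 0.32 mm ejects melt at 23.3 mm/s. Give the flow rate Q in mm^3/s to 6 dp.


A = pi*(0.32/2)^2 = 0.08042477 mm^2
Q = 0.08042477 * 23.3 = 1.873897 mm^3/s


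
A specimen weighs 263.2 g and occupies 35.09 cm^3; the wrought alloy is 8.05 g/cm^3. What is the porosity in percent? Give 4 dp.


rho_part = 263.2 / 35.09 = 7.50071245 g/cm^3
Porosity = (1 - 7.50071245/8.05)*100 = 6.8234 %


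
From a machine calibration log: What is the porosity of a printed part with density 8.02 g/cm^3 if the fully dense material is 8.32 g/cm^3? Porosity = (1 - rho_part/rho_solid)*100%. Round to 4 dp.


Porosity = (1-8.02/8.32)*100 = 3.6058 %


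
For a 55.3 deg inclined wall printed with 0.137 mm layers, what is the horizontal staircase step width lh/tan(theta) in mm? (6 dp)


step = 0.137 / tan(55.3) = 0.094863 mm


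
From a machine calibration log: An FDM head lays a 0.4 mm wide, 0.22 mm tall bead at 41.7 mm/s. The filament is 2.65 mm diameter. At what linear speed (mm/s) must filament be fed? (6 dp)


Q = 0.4 * 0.22 * 41.7 = 3.6696 mm^3/s
A_fil = pi*(2.65/2)^2 = 5.5154586 mm^2
v_feed = 3.6696 / 5.5154586 = 0.66533 mm/s


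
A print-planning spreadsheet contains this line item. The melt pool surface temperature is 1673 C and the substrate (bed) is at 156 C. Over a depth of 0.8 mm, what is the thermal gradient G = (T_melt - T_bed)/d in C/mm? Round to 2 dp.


G = (1673-156)/0.8 = 1896.25 C/mm


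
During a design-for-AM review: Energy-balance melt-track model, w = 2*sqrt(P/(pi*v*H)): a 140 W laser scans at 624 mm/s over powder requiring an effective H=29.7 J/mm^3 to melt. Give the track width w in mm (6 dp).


w = 2*sqrt(140/(pi*624*29.7)) = 0.098073 mm


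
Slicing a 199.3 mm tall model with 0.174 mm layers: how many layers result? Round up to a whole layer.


Layers = ceil(199.3/0.174) = 1146


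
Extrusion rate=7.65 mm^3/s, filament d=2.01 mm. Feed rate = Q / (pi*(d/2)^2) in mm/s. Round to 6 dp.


A = pi*(2.01/2)^2 = 3.173087
v = 7.65 / 3.173087 = 2.410901 mm/s


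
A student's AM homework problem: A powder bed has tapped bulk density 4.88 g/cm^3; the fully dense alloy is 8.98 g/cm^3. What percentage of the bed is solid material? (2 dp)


Packing = (4.88/8.98)*100 = 54.34 %


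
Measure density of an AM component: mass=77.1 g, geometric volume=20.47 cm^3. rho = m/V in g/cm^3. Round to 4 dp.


rho = 77.1 / 20.47 = 3.7665 g/cm^3


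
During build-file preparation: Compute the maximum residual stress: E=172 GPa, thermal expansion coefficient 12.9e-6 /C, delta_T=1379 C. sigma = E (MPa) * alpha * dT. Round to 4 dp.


sigma = 172*1000 * 12.9e-6 * 1379 = 3059.7252 MPa


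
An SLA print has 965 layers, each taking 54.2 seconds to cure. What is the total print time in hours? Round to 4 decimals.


t = 965 * 54.2 / 3600 = 14.5286 hrs


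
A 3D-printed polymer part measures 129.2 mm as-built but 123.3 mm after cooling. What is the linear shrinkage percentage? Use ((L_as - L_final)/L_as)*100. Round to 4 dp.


Shrinkage = ((129.2-123.3)/129.2)*100 = 4.5666 %


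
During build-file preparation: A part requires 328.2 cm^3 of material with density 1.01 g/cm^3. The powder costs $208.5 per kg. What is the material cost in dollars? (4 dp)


Mass = 328.2*1.01/1000 = 0.331482 kg
Cost = 0.331482 * 208.5 = 69.114 $


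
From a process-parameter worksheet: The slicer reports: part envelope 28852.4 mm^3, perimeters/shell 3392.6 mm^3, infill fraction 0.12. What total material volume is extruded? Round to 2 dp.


V_infill = (28852.4 - 3392.6) * 0.12 = 3055.18
V_total = 3392.6 + 3055.18 = 6447.78 mm^3


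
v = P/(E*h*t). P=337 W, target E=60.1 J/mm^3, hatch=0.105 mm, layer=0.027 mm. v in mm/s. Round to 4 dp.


v = 337 / (60.1*0.105*0.027) = 1977.8911 mm/s


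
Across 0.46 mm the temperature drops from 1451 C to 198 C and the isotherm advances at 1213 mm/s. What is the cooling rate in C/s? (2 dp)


G = (1451-198)/0.46 = 2723.91304348 C/mm
CR = 2723.91304348 * 1213 = 3304106.52 C/s


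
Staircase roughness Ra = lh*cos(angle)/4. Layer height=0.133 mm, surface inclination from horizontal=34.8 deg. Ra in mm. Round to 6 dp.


Ra = 0.133 * cos(34.8) / 4 = 0.027303 mm


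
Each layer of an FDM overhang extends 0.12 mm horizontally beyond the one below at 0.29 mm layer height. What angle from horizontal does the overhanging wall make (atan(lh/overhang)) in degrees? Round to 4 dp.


angle = atan(0.29/0.12) = 67.5206 degrees


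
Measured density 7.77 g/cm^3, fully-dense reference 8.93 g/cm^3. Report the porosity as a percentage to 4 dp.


Porosity = (1-7.77/8.93)*100 = 12.9899 %


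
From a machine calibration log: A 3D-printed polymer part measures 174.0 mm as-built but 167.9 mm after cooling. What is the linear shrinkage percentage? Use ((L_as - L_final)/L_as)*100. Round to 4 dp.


Shrinkage = ((174.0-167.9)/174.0)*100 = 3.5057 %


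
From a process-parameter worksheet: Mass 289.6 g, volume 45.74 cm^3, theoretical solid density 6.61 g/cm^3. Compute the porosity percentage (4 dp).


rho_part = 289.6 / 45.74 = 6.33143857 g/cm^3
Porosity = (1 - 6.33143857/6.61)*100 = 4.2142 %


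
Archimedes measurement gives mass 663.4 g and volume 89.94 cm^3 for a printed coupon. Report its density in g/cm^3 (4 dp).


rho = 663.4 / 89.94 = 7.376 g/cm^3


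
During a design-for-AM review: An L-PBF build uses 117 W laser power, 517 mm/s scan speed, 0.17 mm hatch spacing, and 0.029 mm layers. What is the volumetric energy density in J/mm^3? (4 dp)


E = 117 / (517*0.17*0.029) = 45.9038 J/mm^3


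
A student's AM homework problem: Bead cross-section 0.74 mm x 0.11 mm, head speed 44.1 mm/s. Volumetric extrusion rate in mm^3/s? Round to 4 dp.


Rate = 0.74 * 0.11 * 44.1 = 3.5897 mm^3/s


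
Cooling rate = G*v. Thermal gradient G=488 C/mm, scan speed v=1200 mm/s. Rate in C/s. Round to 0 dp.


CR = 488 * 1200 = 585600 C/s


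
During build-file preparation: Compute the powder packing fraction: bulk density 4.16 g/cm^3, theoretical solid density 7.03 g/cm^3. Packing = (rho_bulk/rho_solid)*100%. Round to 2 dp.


Packing = (4.16/7.03)*100 = 59.17 %


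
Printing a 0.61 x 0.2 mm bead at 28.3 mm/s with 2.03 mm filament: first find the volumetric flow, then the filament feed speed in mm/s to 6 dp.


Q = 0.61 * 0.2 * 28.3 = 3.4526 mm^3/s
A_fil = pi*(2.03/2)^2 = 3.23654729 mm^2
v_feed = 3.4526 / 3.23654729 = 1.066754 mm/s


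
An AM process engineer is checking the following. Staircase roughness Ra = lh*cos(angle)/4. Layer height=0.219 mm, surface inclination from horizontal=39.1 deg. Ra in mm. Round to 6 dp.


Ra = 0.219 * cos(39.1) / 4 = 0.042489 mm


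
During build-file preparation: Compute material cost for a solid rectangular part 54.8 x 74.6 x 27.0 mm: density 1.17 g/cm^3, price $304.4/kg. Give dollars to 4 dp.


V = 54.8 * 74.6 * 27.0 = 110378.16 mm^3 = 110.37816 cm^3
Mass = 110.37816 * 1.17 / 1000 = 0.12914245 kg
Cost = 0.12914245 * 304.4 = 39.311 $


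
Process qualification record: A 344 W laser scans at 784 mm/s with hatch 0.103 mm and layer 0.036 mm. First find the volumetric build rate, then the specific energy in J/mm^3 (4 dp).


Build rate = 784 * 0.103 * 0.036 = 2.907072 mm^3/s
SE = 344 / 2.907072 = 118.3321 J/mm^3


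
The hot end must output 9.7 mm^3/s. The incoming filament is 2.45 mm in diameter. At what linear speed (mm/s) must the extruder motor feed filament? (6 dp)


A = pi*(2.45/2)^2 = 4.714352
v = 9.7 / 4.714352 = 2.057547 mm/s


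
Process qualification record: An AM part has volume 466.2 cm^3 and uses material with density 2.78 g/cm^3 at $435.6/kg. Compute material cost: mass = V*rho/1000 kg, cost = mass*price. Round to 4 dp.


Mass = 466.2*2.78/1000 = 1.296036 kg
Cost = 1.296036 * 435.6 = 564.5533 $


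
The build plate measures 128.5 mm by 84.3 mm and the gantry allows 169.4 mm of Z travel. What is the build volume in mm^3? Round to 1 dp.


V = 128.5 * 84.3 * 169.4 = 1835034.0 mm^3


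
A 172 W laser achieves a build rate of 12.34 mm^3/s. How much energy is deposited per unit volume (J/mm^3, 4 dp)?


SE = 172 / 12.34 = 13.9384 J/mm^3


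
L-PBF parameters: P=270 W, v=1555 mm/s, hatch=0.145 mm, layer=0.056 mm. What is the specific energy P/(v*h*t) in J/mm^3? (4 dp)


Build rate = 1555 * 0.145 * 0.056 = 12.6266 mm^3/s
SE = 270 / 12.6266 = 21.3834 J/mm^3


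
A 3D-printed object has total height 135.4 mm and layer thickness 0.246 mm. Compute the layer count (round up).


Layers = ceil(135.4/0.246) = 551


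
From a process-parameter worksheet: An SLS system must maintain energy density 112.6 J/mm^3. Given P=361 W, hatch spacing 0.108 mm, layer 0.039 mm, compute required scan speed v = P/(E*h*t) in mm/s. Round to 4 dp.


v = 361 / (112.6*0.108*0.039) = 761.1679 mm/s


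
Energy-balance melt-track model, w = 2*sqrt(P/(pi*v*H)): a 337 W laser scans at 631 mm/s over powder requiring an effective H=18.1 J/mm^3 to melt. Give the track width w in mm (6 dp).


w = 2*sqrt(337/(pi*631*18.1)) = 0.193828 mm


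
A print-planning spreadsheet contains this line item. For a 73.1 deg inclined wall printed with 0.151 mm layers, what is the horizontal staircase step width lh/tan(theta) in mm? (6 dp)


step = 0.151 / tan(73.1) = 0.045877 mm


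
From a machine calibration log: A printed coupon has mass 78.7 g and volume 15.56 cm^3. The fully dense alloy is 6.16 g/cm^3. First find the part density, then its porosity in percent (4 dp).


rho_part = 78.7 / 15.56 = 5.05784062 g/cm^3
Porosity = (1 - 5.05784062/6.16)*100 = 17.8922 %


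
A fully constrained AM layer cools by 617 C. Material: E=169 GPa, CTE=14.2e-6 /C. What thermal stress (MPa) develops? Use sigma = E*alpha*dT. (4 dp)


sigma = 169*1000 * 14.2e-6 * 617 = 1480.6766 MPa


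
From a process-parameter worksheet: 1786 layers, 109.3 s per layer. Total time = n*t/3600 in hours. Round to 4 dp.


t = 1786 * 109.3 / 3600 = 54.2249 hrs


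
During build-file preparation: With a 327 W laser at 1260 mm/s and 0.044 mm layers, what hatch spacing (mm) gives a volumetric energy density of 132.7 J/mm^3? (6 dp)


h = 327 / (132.7*1260*0.044) = 0.044448 mm


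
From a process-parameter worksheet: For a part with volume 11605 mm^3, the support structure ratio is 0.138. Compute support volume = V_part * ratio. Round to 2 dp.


V_support = 11605 * 0.138 = 1601.49 mm^3


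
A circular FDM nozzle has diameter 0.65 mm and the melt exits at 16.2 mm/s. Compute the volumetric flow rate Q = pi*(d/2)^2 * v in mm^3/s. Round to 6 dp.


A = pi*(0.65/2)^2 = 0.33183072 mm^2
Q = 0.33183072 * 16.2 = 5.375658 mm^3/s


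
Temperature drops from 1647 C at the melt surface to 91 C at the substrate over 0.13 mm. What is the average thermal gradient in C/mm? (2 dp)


G = (1647-91)/0.13 = 11969.23 C/mm


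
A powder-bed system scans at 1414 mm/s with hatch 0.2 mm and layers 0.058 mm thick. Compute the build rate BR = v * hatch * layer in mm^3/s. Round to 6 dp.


Rate = 1414 * 0.2 * 0.058 = 16.4024 mm^3/s


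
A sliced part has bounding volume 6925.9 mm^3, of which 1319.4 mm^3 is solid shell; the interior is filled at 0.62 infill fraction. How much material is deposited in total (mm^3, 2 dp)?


V_infill = (6925.9 - 1319.4) * 0.62 = 3476.03
V_total = 1319.4 + 3476.03 = 4795.43 mm^3


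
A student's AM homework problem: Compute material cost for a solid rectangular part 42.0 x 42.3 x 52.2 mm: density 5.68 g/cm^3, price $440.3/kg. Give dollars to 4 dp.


V = 42.0 * 42.3 * 52.2 = 92738.52 mm^3 = 92.73852 cm^3
Mass = 92.73852 * 5.68 / 1000 = 0.52675479 kg
Cost = 0.52675479 * 440.3 = 231.9301 $


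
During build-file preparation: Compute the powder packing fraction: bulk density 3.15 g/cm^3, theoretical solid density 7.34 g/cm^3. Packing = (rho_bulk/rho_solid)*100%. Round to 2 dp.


Packing = (3.15/7.34)*100 = 42.92 %


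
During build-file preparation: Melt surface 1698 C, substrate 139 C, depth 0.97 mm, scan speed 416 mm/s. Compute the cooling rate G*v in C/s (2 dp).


G = (1698-139)/0.97 = 1607.21649485 C/mm
CR = 1607.21649485 * 416 = 668602.06 C/s


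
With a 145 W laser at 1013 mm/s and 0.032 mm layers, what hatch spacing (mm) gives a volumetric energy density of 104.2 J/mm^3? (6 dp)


h = 145 / (104.2*1013*0.032) = 0.042928 mm


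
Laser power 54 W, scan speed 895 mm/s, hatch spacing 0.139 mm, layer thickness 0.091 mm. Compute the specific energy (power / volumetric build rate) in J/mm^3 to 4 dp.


Build rate = 895 * 0.139 * 0.091 = 11.320855 mm^3/s
SE = 54 / 11.320855 = 4.77 J/mm^3


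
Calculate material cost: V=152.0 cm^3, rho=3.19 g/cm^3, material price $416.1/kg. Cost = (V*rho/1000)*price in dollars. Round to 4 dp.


Mass = 152.0*3.19/1000 = 0.48488 kg
Cost = 0.48488 * 416.1 = 201.7586 $


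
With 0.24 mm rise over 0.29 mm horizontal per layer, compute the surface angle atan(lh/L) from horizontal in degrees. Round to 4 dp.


angle = atan(0.24/0.29) = 39.6107 degrees


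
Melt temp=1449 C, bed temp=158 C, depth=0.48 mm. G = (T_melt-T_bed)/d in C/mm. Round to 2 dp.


G = (1449-158)/0.48 = 2689.58 C/mm


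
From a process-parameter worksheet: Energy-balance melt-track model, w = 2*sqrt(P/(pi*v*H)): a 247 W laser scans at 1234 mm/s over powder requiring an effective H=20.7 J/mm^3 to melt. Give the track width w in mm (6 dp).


w = 2*sqrt(247/(pi*1234*20.7)) = 0.110959 mm


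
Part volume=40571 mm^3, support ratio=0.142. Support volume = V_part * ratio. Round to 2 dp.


V_support = 40571 * 0.142 = 5761.08 mm^3


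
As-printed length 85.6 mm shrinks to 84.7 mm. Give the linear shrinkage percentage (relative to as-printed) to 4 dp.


Shrinkage = ((85.6-84.7)/85.6)*100 = 1.0514 %


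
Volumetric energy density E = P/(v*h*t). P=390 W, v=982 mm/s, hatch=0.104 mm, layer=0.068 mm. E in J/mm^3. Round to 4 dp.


E = 390 / (982*0.104*0.068) = 56.1579 J/mm^3


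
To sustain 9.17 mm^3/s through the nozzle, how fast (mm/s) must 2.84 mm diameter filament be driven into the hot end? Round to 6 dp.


A = pi*(2.84/2)^2 = 6.334707
v = 9.17 / 6.334707 = 1.447581 mm/s


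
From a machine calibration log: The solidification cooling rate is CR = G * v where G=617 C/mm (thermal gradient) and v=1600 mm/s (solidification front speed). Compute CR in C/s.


CR = 617 * 1600 = 987200 C/s


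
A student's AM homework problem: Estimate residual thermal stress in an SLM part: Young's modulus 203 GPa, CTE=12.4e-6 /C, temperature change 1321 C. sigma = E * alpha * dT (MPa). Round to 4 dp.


sigma = 203*1000 * 12.4e-6 * 1321 = 3325.2212 MPa


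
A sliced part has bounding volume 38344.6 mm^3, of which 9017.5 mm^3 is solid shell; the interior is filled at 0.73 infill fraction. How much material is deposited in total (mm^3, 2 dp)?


V_infill = (38344.6 - 9017.5) * 0.73 = 21408.78
V_total = 9017.5 + 21408.78 = 30426.28 mm^3


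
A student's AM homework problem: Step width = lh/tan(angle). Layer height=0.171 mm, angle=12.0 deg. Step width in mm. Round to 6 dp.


step = 0.171 / tan(12.0) = 0.804492 mm


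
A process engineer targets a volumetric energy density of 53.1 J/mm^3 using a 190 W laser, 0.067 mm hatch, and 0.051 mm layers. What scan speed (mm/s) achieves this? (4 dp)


v = 190 / (53.1*0.067*0.051) = 1047.1625 mm/s


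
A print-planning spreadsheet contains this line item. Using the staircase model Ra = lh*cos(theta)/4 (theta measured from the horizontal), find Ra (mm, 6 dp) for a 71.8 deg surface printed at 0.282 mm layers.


Ra = 0.282 * cos(71.8) / 4 = 0.02202 mm


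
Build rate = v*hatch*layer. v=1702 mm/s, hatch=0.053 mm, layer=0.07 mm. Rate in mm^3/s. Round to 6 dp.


Rate = 1702 * 0.053 * 0.07 = 6.31442 mm^3/s


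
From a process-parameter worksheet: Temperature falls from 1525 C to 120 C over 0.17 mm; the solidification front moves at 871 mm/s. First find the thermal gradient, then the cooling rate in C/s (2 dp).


G = (1525-120)/0.17 = 8264.70588235 C/mm
CR = 8264.70588235 * 871 = 7198558.82 C/s


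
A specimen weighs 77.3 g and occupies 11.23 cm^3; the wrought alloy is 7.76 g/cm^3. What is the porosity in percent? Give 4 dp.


rho_part = 77.3 / 11.23 = 6.88334817 g/cm^3
Porosity = (1 - 6.88334817/7.76)*100 = 11.2971 %


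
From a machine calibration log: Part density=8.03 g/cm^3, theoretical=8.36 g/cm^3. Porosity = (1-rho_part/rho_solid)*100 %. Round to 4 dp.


Porosity = (1-8.03/8.36)*100 = 3.9474 %


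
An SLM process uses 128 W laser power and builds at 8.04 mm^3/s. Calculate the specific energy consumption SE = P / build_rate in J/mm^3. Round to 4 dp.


SE = 128 / 8.04 = 15.9204 J/mm^3


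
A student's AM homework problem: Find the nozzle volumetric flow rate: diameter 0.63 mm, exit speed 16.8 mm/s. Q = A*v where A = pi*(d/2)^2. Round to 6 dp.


A = pi*(0.63/2)^2 = 0.31172453 mm^2
Q = 0.31172453 * 16.8 = 5.236972 mm^3/s


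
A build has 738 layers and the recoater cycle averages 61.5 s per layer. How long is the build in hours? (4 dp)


t = 738 * 61.5 / 3600 = 12.6075 hrs


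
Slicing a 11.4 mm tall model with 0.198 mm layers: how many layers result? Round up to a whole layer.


Layers = ceil(11.4/0.198) = 58


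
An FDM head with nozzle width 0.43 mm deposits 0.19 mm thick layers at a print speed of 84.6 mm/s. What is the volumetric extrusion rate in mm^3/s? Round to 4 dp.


Rate = 0.43 * 0.19 * 84.6 = 6.9118 mm^3/s


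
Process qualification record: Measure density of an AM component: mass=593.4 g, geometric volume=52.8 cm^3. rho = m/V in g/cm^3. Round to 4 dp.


rho = 593.4 / 52.8 = 11.2386 g/cm^3


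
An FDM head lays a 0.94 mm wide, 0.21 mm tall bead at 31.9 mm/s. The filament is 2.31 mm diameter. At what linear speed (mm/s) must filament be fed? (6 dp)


Q = 0.94 * 0.21 * 31.9 = 6.29706 mm^3/s
A_fil = pi*(2.31/2)^2 = 4.19096314 mm^2
v_feed = 6.29706 / 4.19096314 = 1.502533 mm/s


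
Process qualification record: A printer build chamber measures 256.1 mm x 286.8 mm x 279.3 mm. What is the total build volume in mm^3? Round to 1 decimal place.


V = 256.1 * 286.8 * 279.3 = 20514439.8 mm^3


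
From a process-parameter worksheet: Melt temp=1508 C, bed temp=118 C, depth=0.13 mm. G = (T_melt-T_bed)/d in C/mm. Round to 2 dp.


G = (1508-118)/0.13 = 10692.31 C/mm


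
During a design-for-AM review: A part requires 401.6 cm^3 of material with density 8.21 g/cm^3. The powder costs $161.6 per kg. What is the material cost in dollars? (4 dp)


Mass = 401.6*8.21/1000 = 3.297136 kg
Cost = 3.297136 * 161.6 = 532.8172 $


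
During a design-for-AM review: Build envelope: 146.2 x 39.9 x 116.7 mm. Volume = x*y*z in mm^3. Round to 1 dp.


V = 146.2 * 39.9 * 116.7 = 680755.4 mm^3


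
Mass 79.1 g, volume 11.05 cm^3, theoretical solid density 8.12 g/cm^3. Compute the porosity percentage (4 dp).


rho_part = 79.1 / 11.05 = 7.15837104 g/cm^3
Porosity = (1 - 7.15837104/8.12)*100 = 11.8427 %


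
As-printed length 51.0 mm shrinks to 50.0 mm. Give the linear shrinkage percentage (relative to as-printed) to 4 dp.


Shrinkage = ((51.0-50.0)/51.0)*100 = 1.9608 %


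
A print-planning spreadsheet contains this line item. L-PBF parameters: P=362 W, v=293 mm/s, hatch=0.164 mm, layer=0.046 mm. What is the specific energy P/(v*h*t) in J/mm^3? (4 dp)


Build rate = 293 * 0.164 * 0.046 = 2.210392 mm^3/s
SE = 362 / 2.210392 = 163.7719 J/mm^3


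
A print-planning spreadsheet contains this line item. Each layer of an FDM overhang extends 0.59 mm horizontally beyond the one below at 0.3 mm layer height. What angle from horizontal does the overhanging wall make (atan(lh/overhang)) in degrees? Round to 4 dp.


angle = atan(0.3/0.59) = 26.9522 degrees


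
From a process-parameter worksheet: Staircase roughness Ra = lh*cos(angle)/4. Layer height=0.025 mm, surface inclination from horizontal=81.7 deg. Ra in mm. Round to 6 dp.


Ra = 0.025 * cos(81.7) / 4 = 0.000902 mm


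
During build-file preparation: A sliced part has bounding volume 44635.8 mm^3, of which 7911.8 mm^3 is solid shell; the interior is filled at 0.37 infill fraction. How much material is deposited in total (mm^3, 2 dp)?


V_infill = (44635.8 - 7911.8) * 0.37 = 13587.88
V_total = 7911.8 + 13587.88 = 21499.68 mm^3


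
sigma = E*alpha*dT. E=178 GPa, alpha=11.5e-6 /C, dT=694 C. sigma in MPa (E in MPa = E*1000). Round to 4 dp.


sigma = 178*1000 * 11.5e-6 * 694 = 1420.618 MPa


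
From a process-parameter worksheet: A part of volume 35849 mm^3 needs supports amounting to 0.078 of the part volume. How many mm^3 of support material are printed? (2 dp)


V_support = 35849 * 0.078 = 2796.22 mm^3


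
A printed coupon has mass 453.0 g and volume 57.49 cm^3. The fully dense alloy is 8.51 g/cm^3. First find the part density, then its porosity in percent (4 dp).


rho_part = 453.0 / 57.49 = 7.87963124 g/cm^3
Porosity = (1 - 7.87963124/8.51)*100 = 7.4074 %


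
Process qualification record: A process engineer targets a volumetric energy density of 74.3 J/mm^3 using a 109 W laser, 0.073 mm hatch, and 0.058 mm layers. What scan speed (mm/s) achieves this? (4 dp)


v = 109 / (74.3*0.073*0.058) = 346.4869 mm/s


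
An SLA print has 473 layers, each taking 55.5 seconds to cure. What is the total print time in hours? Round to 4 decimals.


t = 473 * 55.5 / 3600 = 7.2921 hrs


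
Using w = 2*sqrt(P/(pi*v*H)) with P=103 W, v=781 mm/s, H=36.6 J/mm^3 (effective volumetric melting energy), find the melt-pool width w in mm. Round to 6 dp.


w = 2*sqrt(103/(pi*781*36.6)) = 0.067734 mm


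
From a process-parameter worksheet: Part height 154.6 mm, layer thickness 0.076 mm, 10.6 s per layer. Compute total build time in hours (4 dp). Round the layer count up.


Layers = ceil(154.6/0.076) = 2035
t = 2035 * 10.6 / 3600 = 5.9919 hrs


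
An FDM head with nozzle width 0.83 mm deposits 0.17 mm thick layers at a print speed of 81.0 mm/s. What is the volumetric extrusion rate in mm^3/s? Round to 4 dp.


Rate = 0.83 * 0.17 * 81.0 = 11.4291 mm^3/s


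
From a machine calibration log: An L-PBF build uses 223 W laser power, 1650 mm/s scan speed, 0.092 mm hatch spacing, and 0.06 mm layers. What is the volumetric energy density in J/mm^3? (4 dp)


E = 223 / (1650*0.092*0.06) = 24.484 J/mm^3


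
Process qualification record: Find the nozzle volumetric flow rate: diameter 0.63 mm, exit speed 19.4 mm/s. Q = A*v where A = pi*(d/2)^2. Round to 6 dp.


A = pi*(0.63/2)^2 = 0.31172453 mm^2
Q = 0.31172453 * 19.4 = 6.047456 mm^3/s


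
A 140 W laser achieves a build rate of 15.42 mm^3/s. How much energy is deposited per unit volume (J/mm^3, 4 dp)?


SE = 140 / 15.42 = 9.0791 J/mm^3


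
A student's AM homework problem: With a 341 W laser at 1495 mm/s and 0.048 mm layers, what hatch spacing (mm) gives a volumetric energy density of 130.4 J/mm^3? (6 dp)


h = 341 / (130.4*1495*0.048) = 0.036441 mm


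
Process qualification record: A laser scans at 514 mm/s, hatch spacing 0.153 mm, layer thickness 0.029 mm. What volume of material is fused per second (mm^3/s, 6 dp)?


Rate = 514 * 0.153 * 0.029 = 2.280618 mm^3/s


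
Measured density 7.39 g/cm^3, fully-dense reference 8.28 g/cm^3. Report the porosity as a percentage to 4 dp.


Porosity = (1-7.39/8.28)*100 = 10.7488 %


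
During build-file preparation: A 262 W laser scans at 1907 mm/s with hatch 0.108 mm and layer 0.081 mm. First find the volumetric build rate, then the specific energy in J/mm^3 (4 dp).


Build rate = 1907 * 0.108 * 0.081 = 16.682436 mm^3/s
SE = 262 / 16.682436 = 15.7051 J/mm^3


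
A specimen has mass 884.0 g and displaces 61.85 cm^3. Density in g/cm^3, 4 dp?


rho = 884.0 / 61.85 = 14.2926 g/cm^3


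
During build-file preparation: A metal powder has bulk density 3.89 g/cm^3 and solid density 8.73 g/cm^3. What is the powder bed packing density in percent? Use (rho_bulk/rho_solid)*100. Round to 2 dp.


Packing = (3.89/8.73)*100 = 44.56 %


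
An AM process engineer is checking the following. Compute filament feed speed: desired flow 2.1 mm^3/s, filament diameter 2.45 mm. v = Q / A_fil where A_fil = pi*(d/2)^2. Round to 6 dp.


A = pi*(2.45/2)^2 = 4.714352
v = 2.1 / 4.714352 = 0.445448 mm/s


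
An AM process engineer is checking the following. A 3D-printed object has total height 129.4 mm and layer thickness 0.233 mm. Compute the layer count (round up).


Layers = ceil(129.4/0.233) = 556


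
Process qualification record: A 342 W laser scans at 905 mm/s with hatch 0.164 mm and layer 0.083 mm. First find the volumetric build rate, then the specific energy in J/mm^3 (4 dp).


Build rate = 905 * 0.164 * 0.083 = 12.31886 mm^3/s
SE = 342 / 12.31886 = 27.7623 J/mm^3


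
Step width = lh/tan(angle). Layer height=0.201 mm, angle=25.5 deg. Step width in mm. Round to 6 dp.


step = 0.201 / tan(25.5) = 0.421405 mm


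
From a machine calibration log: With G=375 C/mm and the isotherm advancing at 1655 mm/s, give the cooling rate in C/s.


CR = 375 * 1655 = 620625 C/s


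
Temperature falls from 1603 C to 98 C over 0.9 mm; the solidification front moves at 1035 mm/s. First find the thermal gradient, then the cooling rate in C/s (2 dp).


G = (1603-98)/0.9 = 1672.22222222 C/mm
CR = 1672.22222222 * 1035 = 1730750.0 C/s


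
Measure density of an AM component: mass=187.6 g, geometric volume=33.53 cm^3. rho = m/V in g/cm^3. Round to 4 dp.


rho = 187.6 / 33.53 = 5.595 g/cm^3


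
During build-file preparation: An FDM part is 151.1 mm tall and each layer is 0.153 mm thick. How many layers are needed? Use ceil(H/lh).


Layers = ceil(151.1/0.153) = 988


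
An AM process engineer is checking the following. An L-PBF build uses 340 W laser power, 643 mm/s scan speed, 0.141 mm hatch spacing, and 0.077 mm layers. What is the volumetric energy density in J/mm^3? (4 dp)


E = 340 / (643*0.141*0.077) = 48.7033 J/mm^3


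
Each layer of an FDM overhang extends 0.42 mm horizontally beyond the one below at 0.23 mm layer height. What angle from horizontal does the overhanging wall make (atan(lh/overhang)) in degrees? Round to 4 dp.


angle = atan(0.23/0.42) = 28.706 degrees


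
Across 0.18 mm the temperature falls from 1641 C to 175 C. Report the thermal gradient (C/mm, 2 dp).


G = (1641-175)/0.18 = 8144.44 C/mm


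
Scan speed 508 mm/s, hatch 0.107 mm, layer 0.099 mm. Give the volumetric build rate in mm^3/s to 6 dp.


Rate = 508 * 0.107 * 0.099 = 5.381244 mm^3/s


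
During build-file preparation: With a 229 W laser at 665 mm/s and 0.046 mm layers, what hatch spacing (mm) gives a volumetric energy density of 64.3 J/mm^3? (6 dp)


h = 229 / (64.3*665*0.046) = 0.116425 mm


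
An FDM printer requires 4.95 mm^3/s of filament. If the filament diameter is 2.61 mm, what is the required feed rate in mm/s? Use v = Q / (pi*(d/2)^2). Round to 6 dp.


A = pi*(2.61/2)^2 = 5.350211
v = 4.95 / 5.350211 = 0.925197 mm/s


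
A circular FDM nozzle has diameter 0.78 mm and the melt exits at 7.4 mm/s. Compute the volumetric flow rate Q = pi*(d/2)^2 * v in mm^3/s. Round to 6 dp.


A = pi*(0.78/2)^2 = 0.47783624 mm^2
Q = 0.47783624 * 7.4 = 3.535988 mm^3/s


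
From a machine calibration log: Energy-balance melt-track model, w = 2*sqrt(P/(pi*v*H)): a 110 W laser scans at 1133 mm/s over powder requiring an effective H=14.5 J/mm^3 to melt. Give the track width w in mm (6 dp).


w = 2*sqrt(110/(pi*1133*14.5)) = 0.092332 mm


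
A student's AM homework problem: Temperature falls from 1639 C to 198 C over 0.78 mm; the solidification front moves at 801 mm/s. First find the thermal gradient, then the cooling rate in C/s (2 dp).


G = (1639-198)/0.78 = 1847.43589744 C/mm
CR = 1847.43589744 * 801 = 1479796.15 C/s


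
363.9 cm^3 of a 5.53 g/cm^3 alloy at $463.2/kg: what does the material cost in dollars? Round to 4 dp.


Mass = 363.9*5.53/1000 = 2.012367 kg
Cost = 2.012367 * 463.2 = 932.1284 $


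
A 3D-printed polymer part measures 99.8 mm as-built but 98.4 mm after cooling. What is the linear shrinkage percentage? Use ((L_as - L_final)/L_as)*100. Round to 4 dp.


Shrinkage = ((99.8-98.4)/99.8)*100 = 1.4028 %


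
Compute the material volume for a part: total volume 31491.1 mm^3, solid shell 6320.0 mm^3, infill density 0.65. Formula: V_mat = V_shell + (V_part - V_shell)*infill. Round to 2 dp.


V_infill = (31491.1 - 6320.0) * 0.65 = 16361.22
V_total = 6320.0 + 16361.22 = 22681.22 mm^3


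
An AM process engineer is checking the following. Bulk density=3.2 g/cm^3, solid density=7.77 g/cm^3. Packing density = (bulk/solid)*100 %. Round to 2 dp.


Packing = (3.2/7.77)*100 = 41.18 %


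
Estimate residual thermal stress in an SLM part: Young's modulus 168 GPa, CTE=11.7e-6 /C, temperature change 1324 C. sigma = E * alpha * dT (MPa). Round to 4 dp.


sigma = 168*1000 * 11.7e-6 * 1324 = 2602.4544 MPa


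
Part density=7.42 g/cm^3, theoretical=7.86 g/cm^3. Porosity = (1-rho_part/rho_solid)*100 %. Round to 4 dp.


Porosity = (1-7.42/7.86)*100 = 5.598 %


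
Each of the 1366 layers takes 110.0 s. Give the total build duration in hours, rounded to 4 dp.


t = 1366 * 110.0 / 3600 = 41.7389 hrs


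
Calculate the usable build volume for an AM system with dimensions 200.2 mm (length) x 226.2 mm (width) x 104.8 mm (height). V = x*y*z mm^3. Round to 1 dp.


V = 200.2 * 226.2 * 104.8 = 4745893.2 mm^3


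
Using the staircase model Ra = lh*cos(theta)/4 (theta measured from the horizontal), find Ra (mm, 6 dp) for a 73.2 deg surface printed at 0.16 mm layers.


Ra = 0.16 * cos(73.2) / 4 = 0.011561 mm


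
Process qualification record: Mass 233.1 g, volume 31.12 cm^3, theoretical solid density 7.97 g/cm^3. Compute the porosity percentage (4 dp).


rho_part = 233.1 / 31.12 = 7.4903599 g/cm^3
Porosity = (1 - 7.4903599/7.97)*100 = 6.0181 %


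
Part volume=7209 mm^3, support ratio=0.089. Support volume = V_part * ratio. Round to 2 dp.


V_support = 7209 * 0.089 = 641.6 mm^3


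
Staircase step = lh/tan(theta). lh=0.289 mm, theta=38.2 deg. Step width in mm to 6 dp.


step = 0.289 / tan(38.2) = 0.367253 mm


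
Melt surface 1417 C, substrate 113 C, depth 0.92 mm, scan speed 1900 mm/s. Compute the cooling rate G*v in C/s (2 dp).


G = (1417-113)/0.92 = 1417.39130435 C/mm
CR = 1417.39130435 * 1900 = 2693043.48 C/s
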